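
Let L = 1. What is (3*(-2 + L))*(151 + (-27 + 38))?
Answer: -486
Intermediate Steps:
(3*(-2 + L))*(151 + (-27 + 38)) = (3*(-2 + 1))*(151 + (-27 + 38)) = (3*(-1))*(151 + 11) = -3*162 = -486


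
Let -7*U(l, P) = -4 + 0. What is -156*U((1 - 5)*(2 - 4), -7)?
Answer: -624/7 ≈ -89.143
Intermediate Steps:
U(l, P) = 4/7 (U(l, P) = -(-4 + 0)/7 = -⅐*(-4) = 4/7)
-156*U((1 - 5)*(2 - 4), -7) = -156*4/7 = -624/7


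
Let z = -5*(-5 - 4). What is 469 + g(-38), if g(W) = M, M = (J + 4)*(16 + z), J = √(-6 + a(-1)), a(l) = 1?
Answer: 713 + 61*I*√5 ≈ 713.0 + 136.4*I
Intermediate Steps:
z = 45 (z = -5*(-9) = 45)
J = I*√5 (J = √(-6 + 1) = √(-5) = I*√5 ≈ 2.2361*I)
M = 244 + 61*I*√5 (M = (I*√5 + 4)*(16 + 45) = (4 + I*√5)*61 = 244 + 61*I*√5 ≈ 244.0 + 136.4*I)
g(W) = 244 + 61*I*√5
469 + g(-38) = 469 + (244 + 61*I*√5) = 713 + 61*I*√5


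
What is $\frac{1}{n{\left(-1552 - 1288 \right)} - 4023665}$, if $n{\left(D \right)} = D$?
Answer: $- \frac{1}{4026505} \approx -2.4835 \cdot 10^{-7}$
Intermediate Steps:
$\frac{1}{n{\left(-1552 - 1288 \right)} - 4023665} = \frac{1}{\left(-1552 - 1288\right) - 4023665} = \frac{1}{-2840 - 4023665} = \frac{1}{-4026505} = - \frac{1}{4026505}$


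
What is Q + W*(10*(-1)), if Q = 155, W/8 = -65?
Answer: 5355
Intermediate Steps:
W = -520 (W = 8*(-65) = -520)
Q + W*(10*(-1)) = 155 - 5200*(-1) = 155 - 520*(-10) = 155 + 5200 = 5355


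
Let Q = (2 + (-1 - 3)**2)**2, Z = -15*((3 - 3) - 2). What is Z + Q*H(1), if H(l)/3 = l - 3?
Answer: -1914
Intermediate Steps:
H(l) = -9 + 3*l (H(l) = 3*(l - 3) = 3*(-3 + l) = -9 + 3*l)
Z = 30 (Z = -15*(0 - 2) = -15*(-2) = 30)
Q = 324 (Q = (2 + (-4)**2)**2 = (2 + 16)**2 = 18**2 = 324)
Z + Q*H(1) = 30 + 324*(-9 + 3*1) = 30 + 324*(-9 + 3) = 30 + 324*(-6) = 30 - 1944 = -1914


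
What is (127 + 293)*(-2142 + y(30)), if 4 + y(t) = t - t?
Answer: -901320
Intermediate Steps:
y(t) = -4 (y(t) = -4 + (t - t) = -4 + 0 = -4)
(127 + 293)*(-2142 + y(30)) = (127 + 293)*(-2142 - 4) = 420*(-2146) = -901320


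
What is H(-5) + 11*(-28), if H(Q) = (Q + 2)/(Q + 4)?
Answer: -305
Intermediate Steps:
H(Q) = (2 + Q)/(4 + Q)
H(-5) + 11*(-28) = (2 - 5)/(4 - 5) + 11*(-28) = -3/(-1) - 308 = -1*(-3) - 308 = 3 - 308 = -305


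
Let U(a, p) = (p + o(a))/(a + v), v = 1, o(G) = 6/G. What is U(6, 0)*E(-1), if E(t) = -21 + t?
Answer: -22/7 ≈ -3.1429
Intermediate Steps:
U(a, p) = (p + 6/a)/(1 + a) (U(a, p) = (p + 6/a)/(a + 1) = (p + 6/a)/(1 + a))
U(6, 0)*E(-1) = ((6 + 6*0)/(6*(1 + 6)))*(-21 - 1) = ((⅙)*(6 + 0)/7)*(-22) = ((⅙)*(⅐)*6)*(-22) = (⅐)*(-22) = -22/7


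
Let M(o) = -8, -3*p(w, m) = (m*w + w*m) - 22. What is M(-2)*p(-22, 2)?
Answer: -880/3 ≈ -293.33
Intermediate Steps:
p(w, m) = 22/3 - 2*m*w/3 (p(w, m) = -((m*w + w*m) - 22)/3 = -((m*w + m*w) - 22)/3 = -(2*m*w - 22)/3 = -(-22 + 2*m*w)/3 = 22/3 - 2*m*w/3)
M(-2)*p(-22, 2) = -8*(22/3 - ⅔*2*(-22)) = -8*(22/3 + 88/3) = -8*110/3 = -880/3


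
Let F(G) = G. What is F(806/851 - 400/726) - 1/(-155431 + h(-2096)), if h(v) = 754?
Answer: 6309790273/15927245367 ≈ 0.39616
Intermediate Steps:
F(806/851 - 400/726) - 1/(-155431 + h(-2096)) = (806/851 - 400/726) - 1/(-155431 + 754) = (806*(1/851) - 400*1/726) - 1/(-154677) = (806/851 - 200/363) - 1*(-1/154677) = 122378/308913 + 1/154677 = 6309790273/15927245367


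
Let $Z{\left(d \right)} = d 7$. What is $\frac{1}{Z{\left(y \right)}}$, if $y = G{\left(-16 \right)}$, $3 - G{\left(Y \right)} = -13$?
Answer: $\frac{1}{112} \approx 0.0089286$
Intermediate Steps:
$G{\left(Y \right)} = 16$ ($G{\left(Y \right)} = 3 - -13 = 3 + 13 = 16$)
$y = 16$
$Z{\left(d \right)} = 7 d$
$\frac{1}{Z{\left(y \right)}} = \frac{1}{7 \cdot 16} = \frac{1}{112}$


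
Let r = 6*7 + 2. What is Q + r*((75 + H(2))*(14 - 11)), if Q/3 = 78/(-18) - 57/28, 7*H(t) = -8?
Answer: 272441/28 ≈ 9730.0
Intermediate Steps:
H(t) = -8/7 (H(t) = (⅐)*(-8) = -8/7)
r = 44 (r = 42 + 2 = 44)
Q = -535/28 (Q = 3*(78/(-18) - 57/28) = 3*(78*(-1/18) - 57*1/28) = 3*(-13/3 - 57/28) = 3*(-535/84) = -535/28 ≈ -19.107)
Q + r*((75 + H(2))*(14 - 11)) = -535/28 + 44*((75 - 8/7)*(14 - 11)) = -535/28 + 44*((517/7)*3) = -535/28 + 44*(1551/7) = -535/28 + 68244/7 = 272441/28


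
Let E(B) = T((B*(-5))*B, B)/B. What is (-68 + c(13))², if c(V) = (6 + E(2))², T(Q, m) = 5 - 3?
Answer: 361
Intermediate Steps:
T(Q, m) = 2
E(B) = 2/B
c(V) = 49 (c(V) = (6 + 2/2)² = (6 + 2*(½))² = (6 + 1)² = 7² = 49)
(-68 + c(13))² = (-68 + 49)² = (-19)² = 361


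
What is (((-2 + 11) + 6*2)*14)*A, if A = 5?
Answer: 1470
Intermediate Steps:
(((-2 + 11) + 6*2)*14)*A = (((-2 + 11) + 6*2)*14)*5 = ((9 + 12)*14)*5 = (21*14)*5 = 294*5 = 1470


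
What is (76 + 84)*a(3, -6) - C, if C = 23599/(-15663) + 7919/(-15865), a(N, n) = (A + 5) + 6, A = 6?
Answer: 676400739832/248493495 ≈ 2722.0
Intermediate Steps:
a(N, n) = 17 (a(N, n) = (6 + 5) + 6 = 11 + 6 = 17)
C = -498433432/248493495 (C = 23599*(-1/15663) + 7919*(-1/15865) = -23599/15663 - 7919/15865 = -498433432/248493495 ≈ -2.0058)
(76 + 84)*a(3, -6) - C = (76 + 84)*17 - 1*(-498433432/248493495) = 160*17 + 498433432/248493495 = 2720 + 498433432/248493495 = 676400739832/248493495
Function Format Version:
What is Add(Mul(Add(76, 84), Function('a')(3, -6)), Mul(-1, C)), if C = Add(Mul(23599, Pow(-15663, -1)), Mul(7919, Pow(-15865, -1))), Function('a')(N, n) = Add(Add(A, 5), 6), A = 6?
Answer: Rational(676400739832, 248493495) ≈ 2722.0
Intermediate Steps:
Function('a')(N, n) = 17 (Function('a')(N, n) = Add(Add(6, 5), 6) = Add(11, 6) = 17)
C = Rational(-498433432, 248493495) (C = Add(Mul(23599, Rational(-1, 15663)), Mul(7919, Rational(-1, 15865))) = Add(Rational(-23599, 15663), Rational(-7919, 15865)) = Rational(-498433432, 248493495) ≈ -2.0058)
Add(Mul(Add(76, 84), Function('a')(3, -6)), Mul(-1, C)) = Add(Mul(Add(76, 84), 17), Mul(-1, Rational(-498433432, 248493495))) = Add(Mul(160, 17), Rational(498433432, 248493495)) = Add(2720, Rational(498433432, 248493495)) = Rational(676400739832, 248493495)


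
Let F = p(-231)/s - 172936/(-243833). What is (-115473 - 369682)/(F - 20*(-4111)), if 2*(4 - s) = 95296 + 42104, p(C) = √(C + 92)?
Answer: -1017458979514570764198999338240/172431900975578442488830267057 - 180137545291334644120*I*√139/172431900975578442488830267057 ≈ -5.9006 - 1.2317e-8*I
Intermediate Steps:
p(C) = √(92 + C)
s = -68696 (s = 4 - (95296 + 42104)/2 = 4 - ½*137400 = 4 - 68700 = -68696)
F = 172936/243833 - I*√139/68696 (F = √(92 - 231)/(-68696) - 172936/(-243833) = √(-139)*(-1/68696) - 172936*(-1/243833) = (I*√139)*(-1/68696) + 172936/243833 = -I*√139/68696 + 172936/243833 = 172936/243833 - I*√139/68696 ≈ 0.70924 - 0.00017162*I)
(-115473 - 369682)/(F - 20*(-4111)) = (-115473 - 369682)/((172936/243833 - I*√139/68696) - 20*(-4111)) = -485155/((172936/243833 - I*√139/68696) + 82220) = -485155/(20048122196/243833 - I*√139/68696)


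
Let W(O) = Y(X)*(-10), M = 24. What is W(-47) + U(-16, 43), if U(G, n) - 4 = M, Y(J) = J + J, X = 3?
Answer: -32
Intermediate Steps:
Y(J) = 2*J
U(G, n) = 28 (U(G, n) = 4 + 24 = 28)
W(O) = -60 (W(O) = (2*3)*(-10) = 6*(-10) = -60)
W(-47) + U(-16, 43) = -60 + 28 = -32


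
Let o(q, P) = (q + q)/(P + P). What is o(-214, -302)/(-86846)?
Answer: -107/13113746 ≈ -8.1594e-6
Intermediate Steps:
o(q, P) = q/P (o(q, P) = (2*q)/((2*P)) = (2*q)*(1/(2*P)) = q/P)
o(-214, -302)/(-86846) = -214/(-302)/(-86846) = -214*(-1/302)*(-1/86846) = (107/151)*(-1/86846) = -107/13113746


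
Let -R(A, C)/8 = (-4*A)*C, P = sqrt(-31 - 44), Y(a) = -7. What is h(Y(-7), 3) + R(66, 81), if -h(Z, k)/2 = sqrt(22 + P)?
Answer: 171072 - 2*sqrt(22 + 5*I*sqrt(3)) ≈ 1.7106e+5 - 1.8128*I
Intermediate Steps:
P = 5*I*sqrt(3) (P = sqrt(-75) = 5*I*sqrt(3) ≈ 8.6602*I)
R(A, C) = 32*A*C (R(A, C) = -8*(-4*A)*C = -(-32)*A*C = 32*A*C)
h(Z, k) = -2*sqrt(22 + 5*I*sqrt(3))
h(Y(-7), 3) + R(66, 81) = -2*sqrt(22 + 5*I*sqrt(3)) + 32*66*81 = -2*sqrt(22 + 5*I*sqrt(3)) + 171072 = 171072 - 2*sqrt(22 + 5*I*sqrt(3))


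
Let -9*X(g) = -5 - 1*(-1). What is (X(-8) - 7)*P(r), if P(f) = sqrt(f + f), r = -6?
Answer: -118*I*sqrt(3)/9 ≈ -22.709*I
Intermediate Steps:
X(g) = 4/9 (X(g) = -(-5 - 1*(-1))/9 = -(-5 + 1)/9 = -1/9*(-4) = 4/9)
P(f) = sqrt(2)*sqrt(f) (P(f) = sqrt(2*f) = sqrt(2)*sqrt(f))
(X(-8) - 7)*P(r) = (4/9 - 7)*(sqrt(2)*sqrt(-6)) = -59*sqrt(2)*I*sqrt(6)/9 = -118*I*sqrt(3)/9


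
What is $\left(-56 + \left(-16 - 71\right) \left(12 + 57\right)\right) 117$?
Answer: $-708903$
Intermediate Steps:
$\left(-56 + \left(-16 - 71\right) \left(12 + 57\right)\right) 117 = \left(-56 - 6003\right) 117 = \left(-6059\right) 117 = -708903$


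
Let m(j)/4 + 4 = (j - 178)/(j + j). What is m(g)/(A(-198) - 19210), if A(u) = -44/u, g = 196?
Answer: 6975/8471512 ≈ 0.00082335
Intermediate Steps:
m(j) = -16 + 2*(-178 + j)/j (m(j) = -16 + 4*((j - 178)/(j + j)) = -16 + 4*((-178 + j)/((2*j))) = -16 + 4*((-178 + j)*(1/(2*j))) = -16 + 4*((-178 + j)/(2*j)) = -16 + 2*(-178 + j)/j)
m(g)/(A(-198) - 19210) = (-14 - 356/196)/(-44/(-198) - 19210) = (-14 - 356*1/196)/(-44*(-1/198) - 19210) = (-14 - 89/49)/(2/9 - 19210) = -775/(49*(-172888/9)) = -775/49*(-9/172888) = 6975/8471512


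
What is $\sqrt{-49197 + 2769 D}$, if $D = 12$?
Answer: $i \sqrt{15969} \approx 126.37 i$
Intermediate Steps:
$\sqrt{-49197 + 2769 D} = \sqrt{-49197 + 2769 \cdot 12} = \sqrt{-49197 + 33228} = \sqrt{-15969} = i \sqrt{15969}$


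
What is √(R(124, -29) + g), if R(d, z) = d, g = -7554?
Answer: I*√7430 ≈ 86.198*I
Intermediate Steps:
√(R(124, -29) + g) = √(124 - 7554) = √(-7430) = I*√7430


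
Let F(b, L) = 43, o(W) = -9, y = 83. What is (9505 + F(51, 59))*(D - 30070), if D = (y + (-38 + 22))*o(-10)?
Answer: -292865804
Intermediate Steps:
D = -603 (D = (83 + (-38 + 22))*(-9) = (83 - 16)*(-9) = 67*(-9) = -603)
(9505 + F(51, 59))*(D - 30070) = (9505 + 43)*(-603 - 30070) = 9548*(-30673) = -292865804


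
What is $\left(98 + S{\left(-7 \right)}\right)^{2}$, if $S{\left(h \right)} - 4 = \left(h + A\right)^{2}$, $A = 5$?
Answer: $11236$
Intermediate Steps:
$S{\left(h \right)} = 4 + \left(5 + h\right)^{2}$ ($S{\left(h \right)} = 4 + \left(h + 5\right)^{2} = 4 + \left(5 + h\right)^{2}$)
$\left(98 + S{\left(-7 \right)}\right)^{2} = \left(98 + \left(4 + \left(5 - 7\right)^{2}\right)\right)^{2} = \left(98 + \left(4 + \left(-2\right)^{2}\right)\right)^{2} = \left(98 + \left(4 + 4\right)\right)^{2} = \left(98 + 8\right)^{2} = 106^{2} = 11236$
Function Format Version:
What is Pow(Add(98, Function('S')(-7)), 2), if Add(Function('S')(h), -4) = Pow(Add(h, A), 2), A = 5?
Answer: 11236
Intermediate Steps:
Function('S')(h) = Add(4, Pow(Add(5, h), 2)) (Function('S')(h) = Add(4, Pow(Add(h, 5), 2)) = Add(4, Pow(Add(5, h), 2)))
Pow(Add(98, Function('S')(-7)), 2) = Pow(Add(98, Add(4, Pow(Add(5, -7), 2))), 2) = Pow(Add(98, Add(4, Pow(-2, 2))), 2) = Pow(Add(98, Add(4, 4)), 2) = Pow(Add(98, 8), 2) = Pow(106, 2) = 11236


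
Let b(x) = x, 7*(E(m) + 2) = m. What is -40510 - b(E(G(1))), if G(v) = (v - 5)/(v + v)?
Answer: -283554/7 ≈ -40508.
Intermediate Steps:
G(v) = (-5 + v)/(2*v) (G(v) = (-5 + v)/((2*v)) = (-5 + v)*(1/(2*v)) = (-5 + v)/(2*v))
E(m) = -2 + m/7
-40510 - b(E(G(1))) = -40510 - (-2 + ((½)*(-5 + 1)/1)/7) = -40510 - (-2 + ((½)*1*(-4))/7) = -40510 - (-2 + (⅐)*(-2)) = -40510 - (-2 - 2/7) = -40510 - 1*(-16/7) = -40510 + 16/7 = -283554/7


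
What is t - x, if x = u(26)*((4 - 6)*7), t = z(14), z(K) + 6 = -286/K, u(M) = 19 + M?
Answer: 4225/7 ≈ 603.57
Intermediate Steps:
z(K) = -6 - 286/K
t = -185/7 (t = -6 - 286/14 = -6 - 286*1/14 = -6 - 143/7 = -185/7 ≈ -26.429)
x = -630 (x = (19 + 26)*((4 - 6)*7) = 45*(-2*7) = 45*(-14) = -630)
t - x = -185/7 - 1*(-630) = -185/7 + 630 = 4225/7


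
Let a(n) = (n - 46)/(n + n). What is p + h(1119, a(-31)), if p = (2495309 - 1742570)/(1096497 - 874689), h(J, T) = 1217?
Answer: 90231025/73936 ≈ 1220.4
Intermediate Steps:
a(n) = (-46 + n)/(2*n) (a(n) = (-46 + n)/((2*n)) = (-46 + n)*(1/(2*n)) = (-46 + n)/(2*n))
p = 250913/73936 (p = 752739/221808 = 752739*(1/221808) = 250913/73936 ≈ 3.3937)
p + h(1119, a(-31)) = 250913/73936 + 1217 = 90231025/73936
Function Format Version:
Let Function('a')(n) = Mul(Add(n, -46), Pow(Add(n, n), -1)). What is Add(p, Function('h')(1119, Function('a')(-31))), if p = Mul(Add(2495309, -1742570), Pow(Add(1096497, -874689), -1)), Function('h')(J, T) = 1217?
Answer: Rational(90231025, 73936) ≈ 1220.4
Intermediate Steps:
Function('a')(n) = Mul(Rational(1, 2), Pow(n, -1), Add(-46, n)) (Function('a')(n) = Mul(Add(-46, n), Pow(Mul(2, n), -1)) = Mul(Add(-46, n), Mul(Rational(1, 2), Pow(n, -1))) = Mul(Rational(1, 2), Pow(n, -1), Add(-46, n)))
p = Rational(250913, 73936) (p = Mul(752739, Pow(221808, -1)) = Mul(752739, Rational(1, 221808)) = Rational(250913, 73936) ≈ 3.3937)
Add(p, Function('h')(1119, Function('a')(-31))) = Add(Rational(250913, 73936), 1217) = Rational(90231025, 73936)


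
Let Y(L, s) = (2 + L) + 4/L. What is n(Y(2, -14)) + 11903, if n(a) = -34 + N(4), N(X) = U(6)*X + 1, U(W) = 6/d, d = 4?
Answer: 11876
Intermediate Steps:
Y(L, s) = 2 + L + 4/L
U(W) = 3/2 (U(W) = 6/4 = 6*(¼) = 3/2)
N(X) = 1 + 3*X/2 (N(X) = 3*X/2 + 1 = 1 + 3*X/2)
n(a) = -27 (n(a) = -34 + (1 + (3/2)*4) = -34 + (1 + 6) = -34 + 7 = -27)
n(Y(2, -14)) + 11903 = -27 + 11903 = 11876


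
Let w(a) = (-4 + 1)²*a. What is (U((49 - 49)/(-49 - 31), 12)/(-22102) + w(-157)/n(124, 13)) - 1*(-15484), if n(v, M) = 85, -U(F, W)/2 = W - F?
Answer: 14529049097/939335 ≈ 15467.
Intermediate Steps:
U(F, W) = -2*W + 2*F (U(F, W) = -2*(W - F) = -2*W + 2*F)
w(a) = 9*a (w(a) = (-3)²*a = 9*a)
(U((49 - 49)/(-49 - 31), 12)/(-22102) + w(-157)/n(124, 13)) - 1*(-15484) = ((-2*12 + 2*((49 - 49)/(-49 - 31)))/(-22102) + (9*(-157))/85) - 1*(-15484) = ((-24 + 2*(0/(-80)))*(-1/22102) - 1413*1/85) + 15484 = ((-24 + 2*(0*(-1/80)))*(-1/22102) - 1413/85) + 15484 = ((-24 + 2*0)*(-1/22102) - 1413/85) + 15484 = ((-24 + 0)*(-1/22102) - 1413/85) + 15484 = (-24*(-1/22102) - 1413/85) + 15484 = (12/11051 - 1413/85) + 15484 = -15614043/939335 + 15484 = 14529049097/939335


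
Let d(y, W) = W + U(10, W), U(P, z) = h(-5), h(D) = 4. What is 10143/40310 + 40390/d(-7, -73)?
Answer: -1627421033/2781390 ≈ -585.11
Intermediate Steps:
U(P, z) = 4
d(y, W) = 4 + W (d(y, W) = W + 4 = 4 + W)
10143/40310 + 40390/d(-7, -73) = 10143/40310 + 40390/(4 - 73) = 10143*(1/40310) + 40390/(-69) = 10143/40310 + 40390*(-1/69) = 10143/40310 - 40390/69 = -1627421033/2781390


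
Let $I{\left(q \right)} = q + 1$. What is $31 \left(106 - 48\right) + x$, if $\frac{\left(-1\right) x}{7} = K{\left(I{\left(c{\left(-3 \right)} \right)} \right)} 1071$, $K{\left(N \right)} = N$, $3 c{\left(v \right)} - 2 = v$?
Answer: $-3200$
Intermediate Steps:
$c{\left(v \right)} = \frac{2}{3} + \frac{v}{3}$
$I{\left(q \right)} = 1 + q$
$x = -4998$ ($x = - 7 \left(1 + \left(\frac{2}{3} + \frac{1}{3} \left(-3\right)\right)\right) 1071 = - 7 \left(1 + \left(\frac{2}{3} - 1\right)\right) 1071 = - 7 \left(1 - \frac{1}{3}\right) 1071 = - 7 \cdot \frac{2}{3} \cdot 1071 = \left(-7\right) 714 = -4998$)
$31 \left(106 - 48\right) + x = 31 \left(106 - 48\right) - 4998 = 31 \cdot 58 - 4998 = 1798 - 4998 = -3200$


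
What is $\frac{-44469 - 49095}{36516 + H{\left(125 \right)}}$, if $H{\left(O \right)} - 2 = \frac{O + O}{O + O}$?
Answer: $- \frac{31188}{12173} \approx -2.5621$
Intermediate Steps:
$H{\left(O \right)} = 3$ ($H{\left(O \right)} = 2 + \frac{O + O}{O + O} = 2 + \frac{2 O}{2 O} = 2 + 2 O \frac{1}{2 O} = 2 + 1 = 3$)
$\frac{-44469 - 49095}{36516 + H{\left(125 \right)}} = \frac{-44469 - 49095}{36516 + 3} = - \frac{93564}{36519} = \left(-93564\right) \frac{1}{36519} = - \frac{31188}{12173}$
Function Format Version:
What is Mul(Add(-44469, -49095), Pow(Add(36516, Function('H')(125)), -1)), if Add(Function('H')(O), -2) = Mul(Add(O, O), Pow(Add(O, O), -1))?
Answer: Rational(-31188, 12173) ≈ -2.5621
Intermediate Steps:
Function('H')(O) = 3 (Function('H')(O) = Add(2, Mul(Add(O, O), Pow(Add(O, O), -1))) = Add(2, Mul(Mul(2, O), Pow(Mul(2, O), -1))) = Add(2, Mul(Mul(2, O), Mul(Rational(1, 2), Pow(O, -1)))) = Add(2, 1) = 3)
Mul(Add(-44469, -49095), Pow(Add(36516, Function('H')(125)), -1)) = Mul(Add(-44469, -49095), Pow(Add(36516, 3), -1)) = Mul(-93564, Pow(36519, -1)) = Mul(-93564, Rational(1, 36519)) = Rational(-31188, 12173)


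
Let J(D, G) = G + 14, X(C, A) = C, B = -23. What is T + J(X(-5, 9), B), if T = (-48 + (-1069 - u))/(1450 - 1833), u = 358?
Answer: -1972/383 ≈ -5.1488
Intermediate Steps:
T = 1475/383 (T = (-48 + (-1069 - 1*358))/(1450 - 1833) = (-48 + (-1069 - 358))/(-383) = (-48 - 1427)*(-1/383) = -1475*(-1/383) = 1475/383 ≈ 3.8512)
J(D, G) = 14 + G
T + J(X(-5, 9), B) = 1475/383 + (14 - 23) = 1475/383 - 9 = -1972/383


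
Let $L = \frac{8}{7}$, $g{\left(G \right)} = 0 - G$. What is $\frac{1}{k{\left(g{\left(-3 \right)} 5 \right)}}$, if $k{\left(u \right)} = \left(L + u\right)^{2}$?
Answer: $\frac{49}{12769} \approx 0.0038374$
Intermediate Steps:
$g{\left(G \right)} = - G$
$L = \frac{8}{7}$ ($L = 8 \cdot \frac{1}{7} = \frac{8}{7} \approx 1.1429$)
$k{\left(u \right)} = \left(\frac{8}{7} + u\right)^{2}$
$\frac{1}{k{\left(g{\left(-3 \right)} 5 \right)}} = \frac{1}{\frac{1}{49} \left(8 + 7 \left(-1\right) \left(-3\right) 5\right)^{2}} = \frac{1}{\frac{1}{49} \left(8 + 7 \cdot 3 \cdot 5\right)^{2}} = \frac{1}{\frac{1}{49} \left(8 + 7 \cdot 15\right)^{2}} = \frac{1}{\frac{1}{49} \left(8 + 105\right)^{2}} = \frac{1}{\frac{1}{49} \cdot 113^{2}} = \frac{1}{\frac{1}{49} \cdot 12769} = \frac{1}{\frac{12769}{49}} = \frac{49}{12769}$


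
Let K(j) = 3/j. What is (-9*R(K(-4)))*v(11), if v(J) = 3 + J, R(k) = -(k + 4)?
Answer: 819/2 ≈ 409.50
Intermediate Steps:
R(k) = -4 - k (R(k) = -(4 + k) = -4 - k)
(-9*R(K(-4)))*v(11) = (-9*(-4 - 3/(-4)))*(3 + 11) = -9*(-4 - 3*(-1)/4)*14 = -9*(-4 - 1*(-3/4))*14 = -9*(-4 + 3/4)*14 = -9*(-13/4)*14 = (117/4)*14 = 819/2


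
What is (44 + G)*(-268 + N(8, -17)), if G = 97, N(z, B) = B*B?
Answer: 2961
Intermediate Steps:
N(z, B) = B²
(44 + G)*(-268 + N(8, -17)) = (44 + 97)*(-268 + (-17)²) = 141*(-268 + 289) = 141*21 = 2961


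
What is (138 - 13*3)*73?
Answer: 7227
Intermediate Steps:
(138 - 13*3)*73 = (138 - 39)*73 = 99*73 = 7227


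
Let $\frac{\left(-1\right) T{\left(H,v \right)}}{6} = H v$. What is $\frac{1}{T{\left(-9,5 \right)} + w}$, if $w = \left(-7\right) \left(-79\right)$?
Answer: $\frac{1}{823} \approx 0.0012151$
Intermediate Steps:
$T{\left(H,v \right)} = - 6 H v$
$w = 553$
$\frac{1}{T{\left(-9,5 \right)} + w} = \frac{1}{\left(-6\right) \left(-9\right) 5 + 553} = \frac{1}{270 + 553} = \frac{1}{823}$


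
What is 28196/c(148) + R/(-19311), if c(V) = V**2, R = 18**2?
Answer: 44783005/35249012 ≈ 1.2705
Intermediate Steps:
R = 324
28196/c(148) + R/(-19311) = 28196/(148**2) + 324/(-19311) = 28196/21904 + 324*(-1/19311) = 28196*(1/21904) - 108/6437 = 7049/5476 - 108/6437 = 44783005/35249012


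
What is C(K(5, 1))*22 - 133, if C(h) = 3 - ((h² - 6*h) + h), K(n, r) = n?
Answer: -67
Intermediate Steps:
C(h) = 3 - h² + 5*h (C(h) = 3 - (h² - 5*h) = 3 + (-h² + 5*h) = 3 - h² + 5*h)
C(K(5, 1))*22 - 133 = (3 - 1*5² + 5*5)*22 - 133 = (3 - 1*25 + 25)*22 - 133 = (3 - 25 + 25)*22 - 133 = 3*22 - 133 = 66 - 133 = -67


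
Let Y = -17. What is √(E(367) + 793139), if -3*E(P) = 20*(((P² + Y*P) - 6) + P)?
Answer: 3*I*√7289 ≈ 256.13*I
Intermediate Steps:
E(P) = 40 - 20*P²/3 + 320*P/3 (E(P) = -20*(((P² - 17*P) - 6) + P)/3 = -20*((-6 + P² - 17*P) + P)/3 = -20*(-6 + P² - 16*P)/3 = -(-120 - 320*P + 20*P²)/3 = 40 - 20*P²/3 + 320*P/3)
√(E(367) + 793139) = √((40 - 20/3*367² + (320/3)*367) + 793139) = √((40 - 20/3*134689 + 117440/3) + 793139) = √((40 - 2693780/3 + 117440/3) + 793139) = √(-858740 + 793139) = √(-65601) = 3*I*√7289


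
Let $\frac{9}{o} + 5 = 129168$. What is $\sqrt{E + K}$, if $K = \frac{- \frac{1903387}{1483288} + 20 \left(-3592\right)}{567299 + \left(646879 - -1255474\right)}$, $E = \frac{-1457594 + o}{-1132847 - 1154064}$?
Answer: $\frac{\sqrt{44511943755091064454641048642682358396015201126}}{270513310865213307954392} \approx 0.77992$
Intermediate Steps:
$o = \frac{9}{129163}$ ($o = \frac{9}{-5 + 129168} = \frac{9}{129163} \approx 6.9679 \cdot 10^{-5}$)
$E = \frac{188267213813}{295384285493}$ ($E = \frac{-1457594 + \frac{9}{129163}}{-1132847 - 1154064} = - \frac{188267213813}{129163 \left(-2286911\right)} = \left(- \frac{188267213813}{129163}\right) \left(- \frac{1}{2286911}\right) = \frac{188267213813}{295384285493} \approx 0.63736$)
$K = - \frac{106561313307}{3663205175776}$ ($K = \frac{\left(-1903387\right) \frac{1}{1483288} - 71840}{567299 + \left(646879 + 1255474\right)} = \frac{- \frac{1903387}{1483288} - 71840}{567299 + 1902353} = - \frac{106561313307}{1483288 \cdot 2469652} = \left(- \frac{106561313307}{1483288}\right) \frac{1}{2469652} = - \frac{106561313307}{3663205175776} \approx -0.02909$)
$\sqrt{E + K} = \sqrt{\frac{188267213813}{295384285493} - \frac{106561313307}{3663205175776}} = \sqrt{\frac{658184894676324532238537}{1082053243460853231817568}} = \frac{\sqrt{44511943755091064454641048642682358396015201126}}{270513310865213307954392}$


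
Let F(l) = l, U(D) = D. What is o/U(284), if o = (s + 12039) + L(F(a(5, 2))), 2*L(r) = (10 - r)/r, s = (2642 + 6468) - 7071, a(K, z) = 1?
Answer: 28165/568 ≈ 49.586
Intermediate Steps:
s = 2039 (s = 9110 - 7071 = 2039)
L(r) = (10 - r)/(2*r) (L(r) = ((10 - r)/r)/2 = (10 - r)/(2*r))
o = 28165/2 (o = (2039 + 12039) + (1/2)*(10 - 1*1)/1 = 14078 + (1/2)*1*(10 - 1) = 14078 + (1/2)*1*9 = 14078 + 9/2 = 28165/2 ≈ 14083.)
o/U(284) = (28165/2)/284 = (28165/2)*(1/284) = 28165/568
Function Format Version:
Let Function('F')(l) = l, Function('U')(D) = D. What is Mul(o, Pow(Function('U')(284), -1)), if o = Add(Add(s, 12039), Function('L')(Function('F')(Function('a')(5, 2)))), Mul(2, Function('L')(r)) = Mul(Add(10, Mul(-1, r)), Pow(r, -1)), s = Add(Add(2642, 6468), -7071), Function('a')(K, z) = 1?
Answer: Rational(28165, 568) ≈ 49.586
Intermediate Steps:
s = 2039 (s = Add(9110, -7071) = 2039)
Function('L')(r) = Mul(Rational(1, 2), Pow(r, -1), Add(10, Mul(-1, r))) (Function('L')(r) = Mul(Rational(1, 2), Mul(Add(10, Mul(-1, r)), Pow(r, -1))) = Mul(Rational(1, 2), Mul(Pow(r, -1), Add(10, Mul(-1, r)))) = Mul(Rational(1, 2), Pow(r, -1), Add(10, Mul(-1, r))))
o = Rational(28165, 2) (o = Add(Add(2039, 12039), Mul(Rational(1, 2), Pow(1, -1), Add(10, Mul(-1, 1)))) = Add(14078, Mul(Rational(1, 2), 1, Add(10, -1))) = Add(14078, Mul(Rational(1, 2), 1, 9)) = Add(14078, Rational(9, 2)) = Rational(28165, 2) ≈ 14083.)
Mul(o, Pow(Function('U')(284), -1)) = Mul(Rational(28165, 2), Pow(284, -1)) = Mul(Rational(28165, 2), Rational(1, 284)) = Rational(28165, 568)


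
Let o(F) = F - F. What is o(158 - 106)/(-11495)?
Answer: 0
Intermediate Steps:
o(F) = 0
o(158 - 106)/(-11495) = 0/(-11495) = 0*(-1/11495) = 0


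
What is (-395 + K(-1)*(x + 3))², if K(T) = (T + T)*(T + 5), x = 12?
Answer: 265225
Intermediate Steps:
K(T) = 2*T*(5 + T) (K(T) = (2*T)*(5 + T) = 2*T*(5 + T))
(-395 + K(-1)*(x + 3))² = (-395 + (2*(-1)*(5 - 1))*(12 + 3))² = (-395 + (2*(-1)*4)*15)² = (-395 - 8*15)² = (-395 - 120)² = (-515)² = 265225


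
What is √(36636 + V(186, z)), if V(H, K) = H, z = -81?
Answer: 19*√102 ≈ 191.89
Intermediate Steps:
√(36636 + V(186, z)) = √(36636 + 186) = √36822 = 19*√102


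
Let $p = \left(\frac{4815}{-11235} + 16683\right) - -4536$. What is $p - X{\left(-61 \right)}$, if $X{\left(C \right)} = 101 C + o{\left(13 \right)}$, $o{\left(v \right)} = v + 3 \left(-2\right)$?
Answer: $\frac{191608}{7} \approx 27373.0$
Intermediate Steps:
$o{\left(v \right)} = -6 + v$ ($o{\left(v \right)} = v - 6 = -6 + v$)
$X{\left(C \right)} = 7 + 101 C$ ($X{\left(C \right)} = 101 C + \left(-6 + 13\right) = 101 C + 7 = 7 + 101 C$)
$p = \frac{148530}{7}$ ($p = \left(4815 \left(- \frac{1}{11235}\right) + 16683\right) + \left(3423 + 1113\right) = \left(- \frac{3}{7} + 16683\right) + 4536 = \frac{116778}{7} + 4536 = \frac{148530}{7} \approx 21219.0$)
$p - X{\left(-61 \right)} = \frac{148530}{7} - \left(7 + 101 \left(-61\right)\right) = \frac{148530}{7} - \left(7 - 6161\right) = \frac{148530}{7} - -6154 = \frac{148530}{7} + 6154 = \frac{191608}{7}$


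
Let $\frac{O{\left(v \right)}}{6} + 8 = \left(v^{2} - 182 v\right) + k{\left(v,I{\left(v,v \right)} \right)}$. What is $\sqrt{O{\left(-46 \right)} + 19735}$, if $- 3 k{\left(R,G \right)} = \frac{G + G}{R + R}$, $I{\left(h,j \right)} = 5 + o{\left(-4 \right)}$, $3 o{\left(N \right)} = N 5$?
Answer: $\frac{\sqrt{393329670}}{69} \approx 287.43$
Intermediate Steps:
$o{\left(N \right)} = \frac{5 N}{3}$ ($o{\left(N \right)} = \frac{N 5}{3} = \frac{5 N}{3}$)
$I{\left(h,j \right)} = - \frac{5}{3}$ ($I{\left(h,j \right)} = 5 + \frac{5}{3} \left(-4\right) = 5 - \frac{20}{3} = - \frac{5}{3}$)
$k{\left(R,G \right)} = - \frac{G}{3 R}$ ($k{\left(R,G \right)} = - \frac{\left(G + G\right) \frac{1}{R + R}}{3} = - \frac{2 G \frac{1}{2 R}}{3} = - \frac{G \frac{1}{R}}{3} = - \frac{G}{3 R}$)
$O{\left(v \right)} = -48 - 1092 v + 6 v^{2} + \frac{10}{3 v}$ ($O{\left(v \right)} = -48 + 6 \left(\left(v^{2} - 182 v\right) - - \frac{5}{9 v}\right) = -48 + 6 \left(\left(v^{2} - 182 v\right) + \frac{5}{9 v}\right) = -48 + 6 \left(v^{2} - 182 v + \frac{5}{9 v}\right) = -48 + \left(- 1092 v + 6 v^{2} + \frac{10}{3 v}\right) = -48 - 1092 v + 6 v^{2} + \frac{10}{3 v}$)
$\sqrt{O{\left(-46 \right)} + 19735} = \sqrt{\left(-48 - -50232 + 6 \left(-46\right)^{2} + \frac{10}{3 \left(-46\right)}\right) + 19735} = \sqrt{\left(-48 + 50232 + 6 \cdot 2116 + \frac{10}{3} \left(- \frac{1}{46}\right)\right) + 19735} = \sqrt{\left(-48 + 50232 + 12696 - \frac{5}{69}\right) + 19735} = \sqrt{\frac{4338715}{69} + 19735} = \sqrt{\frac{5700430}{69}} = \frac{\sqrt{393329670}}{69}$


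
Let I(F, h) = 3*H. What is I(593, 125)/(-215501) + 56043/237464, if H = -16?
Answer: 12088720815/51173729464 ≈ 0.23623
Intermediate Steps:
I(F, h) = -48 (I(F, h) = 3*(-16) = -48)
I(593, 125)/(-215501) + 56043/237464 = -48/(-215501) + 56043/237464 = -48*(-1/215501) + 56043*(1/237464) = 48/215501 + 56043/237464 = 12088720815/51173729464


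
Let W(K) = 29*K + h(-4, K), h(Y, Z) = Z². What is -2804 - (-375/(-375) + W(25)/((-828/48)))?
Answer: -62715/23 ≈ -2726.7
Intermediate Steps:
W(K) = K² + 29*K (W(K) = 29*K + K² = K² + 29*K)
-2804 - (-375/(-375) + W(25)/((-828/48))) = -2804 - (-375/(-375) + (25*(29 + 25))/((-828/48))) = -2804 - (-375*(-1/375) + (25*54)/((-828*1/48))) = -2804 - (1 + 1350/(-69/4)) = -2804 - (1 + 1350*(-4/69)) = -2804 - (1 - 1800/23) = -2804 - 1*(-1777/23) = -2804 + 1777/23 = -62715/23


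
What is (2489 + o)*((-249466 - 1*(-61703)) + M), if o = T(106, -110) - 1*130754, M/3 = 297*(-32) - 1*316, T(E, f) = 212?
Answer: 27816056819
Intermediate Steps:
M = -29460 (M = 3*(297*(-32) - 1*316) = 3*(-9504 - 316) = 3*(-9820) = -29460)
o = -130542 (o = 212 - 1*130754 = 212 - 130754 = -130542)
(2489 + o)*((-249466 - 1*(-61703)) + M) = (2489 - 130542)*((-249466 - 1*(-61703)) - 29460) = -128053*((-249466 + 61703) - 29460) = -128053*(-187763 - 29460) = -128053*(-217223) = 27816056819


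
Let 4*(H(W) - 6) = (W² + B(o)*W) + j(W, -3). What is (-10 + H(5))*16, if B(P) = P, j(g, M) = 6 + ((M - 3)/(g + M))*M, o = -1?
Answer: 76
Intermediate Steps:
j(g, M) = 6 + M*(-3 + M)/(M + g) (j(g, M) = 6 + ((-3 + M)/(M + g))*M = 6 + M*(-3 + M)/(M + g))
H(W) = 6 - W/4 + W²/4 + 3*W/(2*(-3 + W)) (H(W) = 6 + ((W² - W) + ((-3)² + 3*(-3) + 6*W)/(-3 + W))/4 = 6 + ((W² - W) + (9 - 9 + 6*W)/(-3 + W))/4 = 6 + ((W² - W) + (6*W)/(-3 + W))/4 = 6 + ((W² - W) + 6*W/(-3 + W))/4 = 6 + (W² - W + 6*W/(-3 + W))/4 = 6 + (-W/4 + W²/4 + 3*W/(2*(-3 + W))) = 6 - W/4 + W²/4 + 3*W/(2*(-3 + W)))
(-10 + H(5))*16 = (-10 + (6*5 + (-3 + 5)*(24 + 5² - 1*5))/(4*(-3 + 5)))*16 = (-10 + (¼)*(30 + 2*(24 + 25 - 5))/2)*16 = (-10 + (¼)*(½)*(30 + 2*44))*16 = (-10 + (¼)*(½)*(30 + 88))*16 = (-10 + (¼)*(½)*118)*16 = (-10 + 59/4)*16 = (19/4)*16 = 76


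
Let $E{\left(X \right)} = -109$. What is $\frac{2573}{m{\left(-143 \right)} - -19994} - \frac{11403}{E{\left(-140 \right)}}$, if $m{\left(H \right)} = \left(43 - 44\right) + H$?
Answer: $\frac{226630007}{2163650} \approx 104.74$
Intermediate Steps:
$m{\left(H \right)} = -1 + H$
$\frac{2573}{m{\left(-143 \right)} - -19994} - \frac{11403}{E{\left(-140 \right)}} = \frac{2573}{\left(-1 - 143\right) - -19994} - \frac{11403}{-109} = \frac{2573}{-144 + 19994} - - \frac{11403}{109} = \frac{2573}{19850} + \frac{11403}{109} = \frac{226630007}{2163650}$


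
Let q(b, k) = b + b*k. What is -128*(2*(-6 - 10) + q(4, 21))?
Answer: -7168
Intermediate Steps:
-128*(2*(-6 - 10) + q(4, 21)) = -128*(2*(-6 - 10) + 4*(1 + 21)) = -128*(2*(-16) + 4*22) = -128*(-32 + 88) = -128*56 = -7168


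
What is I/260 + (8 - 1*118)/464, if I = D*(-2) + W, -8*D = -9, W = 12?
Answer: -463/2320 ≈ -0.19957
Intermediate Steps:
D = 9/8 (D = -⅛*(-9) = 9/8 ≈ 1.1250)
I = 39/4 (I = (9/8)*(-2) + 12 = -9/4 + 12 = 39/4 ≈ 9.7500)
I/260 + (8 - 1*118)/464 = (39/4)/260 + (8 - 1*118)/464 = (39/4)*(1/260) + (8 - 118)*(1/464) = 3/80 - 110*1/464 = 3/80 - 55/232 = -463/2320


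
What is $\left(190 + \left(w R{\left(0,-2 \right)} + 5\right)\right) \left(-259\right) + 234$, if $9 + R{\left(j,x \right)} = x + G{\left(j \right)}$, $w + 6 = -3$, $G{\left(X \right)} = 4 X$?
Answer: $-75912$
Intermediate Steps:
$w = -9$ ($w = -6 - 3 = -9$)
$R{\left(j,x \right)} = -9 + x + 4 j$ ($R{\left(j,x \right)} = -9 + \left(x + 4 j\right) = -9 + x + 4 j$)
$\left(190 + \left(w R{\left(0,-2 \right)} + 5\right)\right) \left(-259\right) + 234 = \left(190 - \left(-5 + 9 \left(-9 - 2 + 4 \cdot 0\right)\right)\right) \left(-259\right) + 234 = \left(190 - \left(-5 + 9 \left(-9 - 2 + 0\right)\right)\right) \left(-259\right) + 234 = \left(190 + \left(\left(-9\right) \left(-11\right) + 5\right)\right) \left(-259\right) + 234 = \left(190 + \left(99 + 5\right)\right) \left(-259\right) + 234 = \left(190 + 104\right) \left(-259\right) + 234 = 294 \left(-259\right) + 234 = -76146 + 234 = -75912$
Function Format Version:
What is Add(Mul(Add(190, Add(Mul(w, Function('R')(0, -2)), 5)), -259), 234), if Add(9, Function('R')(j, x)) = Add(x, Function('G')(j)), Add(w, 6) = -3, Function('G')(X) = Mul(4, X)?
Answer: -75912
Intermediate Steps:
w = -9 (w = Add(-6, -3) = -9)
Function('R')(j, x) = Add(-9, x, Mul(4, j)) (Function('R')(j, x) = Add(-9, Add(x, Mul(4, j))) = Add(-9, x, Mul(4, j)))
Add(Mul(Add(190, Add(Mul(w, Function('R')(0, -2)), 5)), -259), 234) = Add(Mul(Add(190, Add(Mul(-9, Add(-9, -2, Mul(4, 0))), 5)), -259), 234) = Add(Mul(Add(190, Add(Mul(-9, Add(-9, -2, 0)), 5)), -259), 234) = Add(Mul(Add(190, Add(Mul(-9, -11), 5)), -259), 234) = Add(Mul(Add(190, Add(99, 5)), -259), 234) = Add(Mul(Add(190, 104), -259), 234) = Add(Mul(294, -259), 234) = Add(-76146, 234) = -75912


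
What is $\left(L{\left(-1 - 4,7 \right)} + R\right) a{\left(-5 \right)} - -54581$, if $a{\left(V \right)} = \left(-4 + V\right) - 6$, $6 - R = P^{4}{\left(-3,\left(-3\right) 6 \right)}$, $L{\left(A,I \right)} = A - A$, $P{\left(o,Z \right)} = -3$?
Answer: $55706$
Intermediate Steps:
$L{\left(A,I \right)} = 0$
$R = -75$ ($R = 6 - \left(-3\right)^{4} = 6 - 81 = -75$)
$a{\left(V \right)} = -10 + V$
$\left(L{\left(-1 - 4,7 \right)} + R\right) a{\left(-5 \right)} - -54581 = \left(0 - 75\right) \left(-10 - 5\right) - -54581 = \left(-75\right) \left(-15\right) + 54581 = 1125 + 54581 = 55706$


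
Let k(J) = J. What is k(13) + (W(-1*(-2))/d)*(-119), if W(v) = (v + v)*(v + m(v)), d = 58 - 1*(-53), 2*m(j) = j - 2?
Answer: 491/111 ≈ 4.4234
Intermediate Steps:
m(j) = -1 + j/2 (m(j) = (j - 2)/2 = (-2 + j)/2 = -1 + j/2)
d = 111 (d = 58 + 53 = 111)
W(v) = 2*v*(-1 + 3*v/2) (W(v) = (v + v)*(v + (-1 + v/2)) = (2*v)*(-1 + 3*v/2) = 2*v*(-1 + 3*v/2))
k(13) + (W(-1*(-2))/d)*(-119) = 13 + (((-1*(-2))*(-2 + 3*(-1*(-2))))/111)*(-119) = 13 + ((2*(-2 + 3*2))*(1/111))*(-119) = 13 + ((2*(-2 + 6))*(1/111))*(-119) = 13 + ((2*4)*(1/111))*(-119) = 13 + (8*(1/111))*(-119) = 13 + (8/111)*(-119) = 13 - 952/111 = 491/111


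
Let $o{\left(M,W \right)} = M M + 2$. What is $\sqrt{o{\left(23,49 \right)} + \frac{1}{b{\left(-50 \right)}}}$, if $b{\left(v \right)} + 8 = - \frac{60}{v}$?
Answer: $\frac{\sqrt{613666}}{34} \approx 23.04$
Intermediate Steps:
$o{\left(M,W \right)} = 2 + M^{2}$ ($o{\left(M,W \right)} = M^{2} + 2 = 2 + M^{2}$)
$b{\left(v \right)} = -8 - \frac{60}{v}$
$\sqrt{o{\left(23,49 \right)} + \frac{1}{b{\left(-50 \right)}}} = \sqrt{\left(2 + 23^{2}\right) + \frac{1}{-8 - \frac{60}{-50}}} = \sqrt{\left(2 + 529\right) + \frac{1}{-8 - - \frac{6}{5}}} = \sqrt{531 + \frac{1}{-8 + \frac{6}{5}}} = \sqrt{531 + \frac{1}{- \frac{34}{5}}} = \sqrt{531 - \frac{5}{34}} = \sqrt{\frac{18049}{34}} = \frac{\sqrt{613666}}{34}$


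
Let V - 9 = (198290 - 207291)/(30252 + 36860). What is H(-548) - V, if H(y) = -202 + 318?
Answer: 7189985/67112 ≈ 107.13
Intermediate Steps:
H(y) = 116
V = 595007/67112 (V = 9 + (198290 - 207291)/(30252 + 36860) = 9 - 9001/67112 = 595007/67112 ≈ 8.8659)
H(-548) - V = 116 - 1*595007/67112 = 116 - 595007/67112 = 7189985/67112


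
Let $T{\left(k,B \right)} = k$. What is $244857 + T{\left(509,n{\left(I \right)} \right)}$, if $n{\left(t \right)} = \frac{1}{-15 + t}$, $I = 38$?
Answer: $245366$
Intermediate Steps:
$244857 + T{\left(509,n{\left(I \right)} \right)} = 244857 + 509 = 245366$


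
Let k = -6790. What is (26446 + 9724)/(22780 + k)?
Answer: 3617/1599 ≈ 2.2620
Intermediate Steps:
(26446 + 9724)/(22780 + k) = (26446 + 9724)/(22780 - 6790) = 36170/15990 = 36170*(1/15990) = 3617/1599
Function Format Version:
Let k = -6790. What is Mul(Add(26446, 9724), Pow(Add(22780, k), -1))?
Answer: Rational(3617, 1599) ≈ 2.2620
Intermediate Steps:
Mul(Add(26446, 9724), Pow(Add(22780, k), -1)) = Mul(Add(26446, 9724), Pow(Add(22780, -6790), -1)) = Mul(36170, Pow(15990, -1)) = Mul(36170, Rational(1, 15990)) = Rational(3617, 1599)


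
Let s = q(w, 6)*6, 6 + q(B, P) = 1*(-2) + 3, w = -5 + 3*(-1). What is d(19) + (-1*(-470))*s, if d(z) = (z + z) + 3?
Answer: -14059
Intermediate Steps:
d(z) = 3 + 2*z (d(z) = 2*z + 3 = 3 + 2*z)
w = -8 (w = -5 - 3 = -8)
q(B, P) = -5 (q(B, P) = -6 + (1*(-2) + 3) = -6 + (-2 + 3) = -6 + 1 = -5)
s = -30 (s = -5*6 = -30)
d(19) + (-1*(-470))*s = (3 + 2*19) - 1*(-470)*(-30) = (3 + 38) + 470*(-30) = 41 - 14100 = -14059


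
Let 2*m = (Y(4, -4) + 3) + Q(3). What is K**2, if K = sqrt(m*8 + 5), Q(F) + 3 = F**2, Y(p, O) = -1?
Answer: 37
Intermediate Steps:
Q(F) = -3 + F**2
m = 4 (m = ((-1 + 3) + (-3 + 3**2))/2 = (2 + (-3 + 9))/2 = (2 + 6)/2 = (1/2)*8 = 4)
K = sqrt(37) (K = sqrt(4*8 + 5) = sqrt(32 + 5) = sqrt(37) ≈ 6.0828)
K**2 = (sqrt(37))**2 = 37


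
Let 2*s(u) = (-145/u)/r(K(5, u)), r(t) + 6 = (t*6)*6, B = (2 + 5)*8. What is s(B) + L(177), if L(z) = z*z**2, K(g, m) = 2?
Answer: 40990362191/7392 ≈ 5.5452e+6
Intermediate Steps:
B = 56 (B = 7*8 = 56)
L(z) = z**3
r(t) = -6 + 36*t (r(t) = -6 + (t*6)*6 = -6 + (6*t)*6 = -6 + 36*t)
s(u) = -145/(132*u) (s(u) = ((-145/u)/(-6 + 36*2))/2 = ((-145/u)/(-6 + 72))/2 = (-145/u/66)/2 = (-145/u*(1/66))/2 = (-145/(66*u))/2 = -145/(132*u))
s(B) + L(177) = -145/132/56 + 177**3 = -145/132*1/56 + 5545233 = -145/7392 + 5545233 = 40990362191/7392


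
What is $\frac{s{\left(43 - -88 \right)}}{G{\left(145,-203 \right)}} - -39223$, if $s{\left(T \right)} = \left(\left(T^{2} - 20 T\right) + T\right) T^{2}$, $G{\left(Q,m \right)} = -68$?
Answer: $- \frac{62279757}{17} \approx -3.6635 \cdot 10^{6}$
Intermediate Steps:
$s{\left(T \right)} = T^{2} \left(T^{2} - 19 T\right)$ ($s{\left(T \right)} = \left(T^{2} - 19 T\right) T^{2} = T^{2} \left(T^{2} - 19 T\right)$)
$\frac{s{\left(43 - -88 \right)}}{G{\left(145,-203 \right)}} - -39223 = \frac{\left(43 - -88\right)^{3} \left(-19 + \left(43 - -88\right)\right)}{-68} - -39223 = \left(43 + 88\right)^{3} \left(-19 + \left(43 + 88\right)\right) \left(- \frac{1}{68}\right) + 39223 = 131^{3} \left(-19 + 131\right) \left(- \frac{1}{68}\right) + 39223 = 2248091 \cdot 112 \left(- \frac{1}{68}\right) + 39223 = 251786192 \left(- \frac{1}{68}\right) + 39223 = - \frac{62946548}{17} + 39223 = - \frac{62279757}{17}$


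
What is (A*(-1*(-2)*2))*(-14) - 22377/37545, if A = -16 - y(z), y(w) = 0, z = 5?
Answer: 11205981/12515 ≈ 895.40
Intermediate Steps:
A = -16 (A = -16 - 1*0 = -16 + 0 = -16)
(A*(-1*(-2)*2))*(-14) - 22377/37545 = -16*(-1*(-2))*2*(-14) - 22377/37545 = -32*2*(-14) - 22377/37545 = -16*4*(-14) - 1*7459/12515 = -64*(-14) - 7459/12515 = 896 - 7459/12515 = 11205981/12515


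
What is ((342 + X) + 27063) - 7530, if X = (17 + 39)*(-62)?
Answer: 16403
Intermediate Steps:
X = -3472 (X = 56*(-62) = -3472)
((342 + X) + 27063) - 7530 = ((342 - 3472) + 27063) - 7530 = (-3130 + 27063) - 7530 = 23933 - 7530 = 16403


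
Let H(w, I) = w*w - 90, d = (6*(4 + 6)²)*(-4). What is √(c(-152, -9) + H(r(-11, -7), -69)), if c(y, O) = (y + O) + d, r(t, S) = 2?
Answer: I*√2647 ≈ 51.449*I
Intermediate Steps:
d = -2400 (d = (6*10²)*(-4) = (6*100)*(-4) = 600*(-4) = -2400)
H(w, I) = -90 + w² (H(w, I) = w² - 90 = -90 + w²)
c(y, O) = -2400 + O + y (c(y, O) = (y + O) - 2400 = (O + y) - 2400 = -2400 + O + y)
√(c(-152, -9) + H(r(-11, -7), -69)) = √((-2400 - 9 - 152) + (-90 + 2²)) = √(-2561 + (-90 + 4)) = √(-2561 - 86) = √(-2647) = I*√2647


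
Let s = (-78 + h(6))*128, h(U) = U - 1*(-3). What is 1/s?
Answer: -1/8832 ≈ -0.00011322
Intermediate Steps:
h(U) = 3 + U (h(U) = U + 3 = 3 + U)
s = -8832 (s = (-78 + (3 + 6))*128 = (-78 + 9)*128 = -69*128 = -8832)
1/s = 1/(-8832) = -1/8832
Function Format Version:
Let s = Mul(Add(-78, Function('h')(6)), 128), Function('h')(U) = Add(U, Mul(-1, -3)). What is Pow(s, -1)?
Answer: Rational(-1, 8832) ≈ -0.00011322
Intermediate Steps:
Function('h')(U) = Add(3, U) (Function('h')(U) = Add(U, 3) = Add(3, U))
s = -8832 (s = Mul(Add(-78, Add(3, 6)), 128) = Mul(Add(-78, 9), 128) = Mul(-69, 128) = -8832)
Pow(s, -1) = Pow(-8832, -1) = Rational(-1, 8832)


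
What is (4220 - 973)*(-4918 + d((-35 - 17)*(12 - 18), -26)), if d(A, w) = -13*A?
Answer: -29138578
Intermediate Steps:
(4220 - 973)*(-4918 + d((-35 - 17)*(12 - 18), -26)) = (4220 - 973)*(-4918 - 13*(-35 - 17)*(12 - 18)) = 3247*(-4918 - (-676)*(-6)) = 3247*(-4918 - 13*312) = 3247*(-4918 - 4056) = 3247*(-8974) = -29138578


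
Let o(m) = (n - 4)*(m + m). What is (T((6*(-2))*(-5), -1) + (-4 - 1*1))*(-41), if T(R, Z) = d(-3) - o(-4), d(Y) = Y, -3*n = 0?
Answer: 1640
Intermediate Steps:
n = 0 (n = -⅓*0 = 0)
o(m) = -8*m (o(m) = (0 - 4)*(m + m) = -8*m)
T(R, Z) = -35 (T(R, Z) = -3 - (-8)*(-4) = -3 - 1*32 = -3 - 32 = -35)
(T((6*(-2))*(-5), -1) + (-4 - 1*1))*(-41) = (-35 + (-4 - 1*1))*(-41) = (-35 + (-4 - 1))*(-41) = (-35 - 5)*(-41) = -40*(-41) = 1640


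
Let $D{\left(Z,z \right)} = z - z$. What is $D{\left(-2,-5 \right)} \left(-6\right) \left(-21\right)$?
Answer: $0$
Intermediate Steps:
$D{\left(Z,z \right)} = 0$
$D{\left(-2,-5 \right)} \left(-6\right) \left(-21\right) = 0 \left(-6\right) \left(-21\right) = 0 \left(-21\right) = 0$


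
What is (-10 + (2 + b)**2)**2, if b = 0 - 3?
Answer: 81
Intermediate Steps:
b = -3
(-10 + (2 + b)**2)**2 = (-10 + (2 - 3)**2)**2 = (-10 + (-1)**2)**2 = (-10 + 1)**2 = (-9)**2 = 81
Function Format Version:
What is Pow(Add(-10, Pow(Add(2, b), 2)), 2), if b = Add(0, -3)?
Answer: 81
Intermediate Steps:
b = -3
Pow(Add(-10, Pow(Add(2, b), 2)), 2) = Pow(Add(-10, Pow(Add(2, -3), 2)), 2) = Pow(Add(-10, Pow(-1, 2)), 2) = Pow(Add(-10, 1), 2) = Pow(-9, 2) = 81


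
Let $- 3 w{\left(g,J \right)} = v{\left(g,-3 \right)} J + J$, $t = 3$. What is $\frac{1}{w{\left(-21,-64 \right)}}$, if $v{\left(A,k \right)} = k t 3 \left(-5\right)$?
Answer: $\frac{3}{8704} \approx 0.00034467$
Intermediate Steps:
$v{\left(A,k \right)} = - 45 k$ ($v{\left(A,k \right)} = k 3 \cdot 3 \left(-5\right) = 3 k \left(-15\right) = - 45 k$)
$w{\left(g,J \right)} = - \frac{136 J}{3}$ ($w{\left(g,J \right)} = - \frac{\left(-45\right) \left(-3\right) J + J}{3} = - \frac{135 J + J}{3} = - \frac{136 J}{3}$)
$\frac{1}{w{\left(-21,-64 \right)}} = \frac{1}{\left(- \frac{136}{3}\right) \left(-64\right)} = \frac{1}{\frac{8704}{3}} = \frac{3}{8704}$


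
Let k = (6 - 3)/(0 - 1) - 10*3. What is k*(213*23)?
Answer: -161667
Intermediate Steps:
k = -33 (k = 3/(-1) - 30 = 3*(-1) - 30 = -3 - 30 = -33)
k*(213*23) = -7029*23 = -33*4899 = -161667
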